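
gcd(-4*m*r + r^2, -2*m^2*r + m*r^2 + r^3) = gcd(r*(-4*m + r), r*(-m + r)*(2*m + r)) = r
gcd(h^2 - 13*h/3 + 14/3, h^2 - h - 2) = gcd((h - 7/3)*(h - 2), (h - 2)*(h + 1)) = h - 2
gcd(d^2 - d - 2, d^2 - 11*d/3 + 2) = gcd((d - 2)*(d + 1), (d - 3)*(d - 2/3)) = 1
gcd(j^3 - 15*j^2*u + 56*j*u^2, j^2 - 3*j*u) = j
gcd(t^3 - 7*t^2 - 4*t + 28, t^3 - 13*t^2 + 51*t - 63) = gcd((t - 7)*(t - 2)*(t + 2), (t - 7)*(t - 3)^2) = t - 7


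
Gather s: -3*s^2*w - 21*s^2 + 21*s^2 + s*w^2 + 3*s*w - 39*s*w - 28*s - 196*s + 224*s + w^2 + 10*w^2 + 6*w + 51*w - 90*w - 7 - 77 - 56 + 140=-3*s^2*w + s*(w^2 - 36*w) + 11*w^2 - 33*w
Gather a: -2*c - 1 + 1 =-2*c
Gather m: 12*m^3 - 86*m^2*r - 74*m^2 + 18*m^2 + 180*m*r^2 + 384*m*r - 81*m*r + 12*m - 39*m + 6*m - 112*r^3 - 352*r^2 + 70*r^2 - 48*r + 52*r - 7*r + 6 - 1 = 12*m^3 + m^2*(-86*r - 56) + m*(180*r^2 + 303*r - 21) - 112*r^3 - 282*r^2 - 3*r + 5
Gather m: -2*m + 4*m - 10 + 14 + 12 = 2*m + 16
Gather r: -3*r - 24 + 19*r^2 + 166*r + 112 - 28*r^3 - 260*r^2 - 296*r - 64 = -28*r^3 - 241*r^2 - 133*r + 24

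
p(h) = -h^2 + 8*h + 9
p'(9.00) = -10.00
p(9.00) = 0.00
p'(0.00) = 8.00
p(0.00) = 9.00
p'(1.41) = 5.18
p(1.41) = 18.29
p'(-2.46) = 12.92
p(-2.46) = -16.73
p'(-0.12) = 8.24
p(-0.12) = 8.03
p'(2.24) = 3.52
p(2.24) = 21.90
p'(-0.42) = 8.84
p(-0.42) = 5.46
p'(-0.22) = 8.44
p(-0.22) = 7.19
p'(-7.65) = 23.30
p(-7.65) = -110.72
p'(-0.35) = 8.70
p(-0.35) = 6.08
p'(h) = 8 - 2*h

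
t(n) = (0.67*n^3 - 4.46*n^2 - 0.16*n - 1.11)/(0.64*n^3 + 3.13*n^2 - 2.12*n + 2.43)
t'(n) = (-1.92*n^2 - 6.26*n + 2.12)*(0.67*n^3 - 4.46*n^2 - 0.16*n - 1.11)/(0.64*n^3 + 3.13*n^2 - 2.12*n + 2.43)^2 + (2.01*n^2 - 8.92*n - 0.16)/(0.64*n^3 + 3.13*n^2 - 2.12*n + 2.43)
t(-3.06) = -3.10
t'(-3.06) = 1.80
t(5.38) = -0.15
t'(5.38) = 0.13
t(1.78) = -0.96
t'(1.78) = 0.40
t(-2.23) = -1.94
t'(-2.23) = 1.09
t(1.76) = -0.97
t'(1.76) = 0.40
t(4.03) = -0.35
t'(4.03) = 0.18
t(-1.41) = -1.18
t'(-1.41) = 0.81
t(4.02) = -0.35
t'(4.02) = 0.18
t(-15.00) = 2.30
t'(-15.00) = 0.13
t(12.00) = 0.33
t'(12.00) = 0.04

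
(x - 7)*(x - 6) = x^2 - 13*x + 42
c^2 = c^2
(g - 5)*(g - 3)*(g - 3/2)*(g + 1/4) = g^4 - 37*g^3/4 + 197*g^2/8 - 63*g/4 - 45/8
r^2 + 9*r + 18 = (r + 3)*(r + 6)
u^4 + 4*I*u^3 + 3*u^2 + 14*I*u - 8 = (u - 2*I)*(u + I)^2*(u + 4*I)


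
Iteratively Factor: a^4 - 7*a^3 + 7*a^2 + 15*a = (a - 3)*(a^3 - 4*a^2 - 5*a) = a*(a - 3)*(a^2 - 4*a - 5) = a*(a - 3)*(a + 1)*(a - 5)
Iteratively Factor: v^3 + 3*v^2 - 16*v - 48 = (v + 3)*(v^2 - 16) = (v + 3)*(v + 4)*(v - 4)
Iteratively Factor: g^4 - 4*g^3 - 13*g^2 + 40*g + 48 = (g - 4)*(g^3 - 13*g - 12) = (g - 4)^2*(g^2 + 4*g + 3) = (g - 4)^2*(g + 1)*(g + 3)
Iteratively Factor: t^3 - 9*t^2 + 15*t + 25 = (t + 1)*(t^2 - 10*t + 25) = (t - 5)*(t + 1)*(t - 5)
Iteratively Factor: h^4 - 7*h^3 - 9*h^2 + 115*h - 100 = (h + 4)*(h^3 - 11*h^2 + 35*h - 25) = (h - 1)*(h + 4)*(h^2 - 10*h + 25) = (h - 5)*(h - 1)*(h + 4)*(h - 5)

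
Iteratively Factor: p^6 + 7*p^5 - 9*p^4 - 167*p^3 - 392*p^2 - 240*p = (p - 5)*(p^5 + 12*p^4 + 51*p^3 + 88*p^2 + 48*p) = (p - 5)*(p + 3)*(p^4 + 9*p^3 + 24*p^2 + 16*p) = (p - 5)*(p + 3)*(p + 4)*(p^3 + 5*p^2 + 4*p) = (p - 5)*(p + 1)*(p + 3)*(p + 4)*(p^2 + 4*p) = (p - 5)*(p + 1)*(p + 3)*(p + 4)^2*(p)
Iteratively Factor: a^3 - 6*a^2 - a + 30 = (a - 3)*(a^2 - 3*a - 10) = (a - 3)*(a + 2)*(a - 5)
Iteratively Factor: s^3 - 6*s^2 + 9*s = (s - 3)*(s^2 - 3*s) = (s - 3)^2*(s)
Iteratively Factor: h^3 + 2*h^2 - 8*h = (h - 2)*(h^2 + 4*h) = h*(h - 2)*(h + 4)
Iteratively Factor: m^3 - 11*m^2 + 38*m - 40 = (m - 4)*(m^2 - 7*m + 10) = (m - 5)*(m - 4)*(m - 2)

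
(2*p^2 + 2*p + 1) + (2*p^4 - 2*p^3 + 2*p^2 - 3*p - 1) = 2*p^4 - 2*p^3 + 4*p^2 - p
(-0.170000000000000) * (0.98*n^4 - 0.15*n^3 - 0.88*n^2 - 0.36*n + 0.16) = -0.1666*n^4 + 0.0255*n^3 + 0.1496*n^2 + 0.0612*n - 0.0272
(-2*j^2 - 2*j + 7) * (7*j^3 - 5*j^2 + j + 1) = -14*j^5 - 4*j^4 + 57*j^3 - 39*j^2 + 5*j + 7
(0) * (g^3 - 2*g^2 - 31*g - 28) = 0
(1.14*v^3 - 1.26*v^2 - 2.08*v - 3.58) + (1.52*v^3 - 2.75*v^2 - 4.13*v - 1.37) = 2.66*v^3 - 4.01*v^2 - 6.21*v - 4.95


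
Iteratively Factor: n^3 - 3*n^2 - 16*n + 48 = (n - 3)*(n^2 - 16) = (n - 4)*(n - 3)*(n + 4)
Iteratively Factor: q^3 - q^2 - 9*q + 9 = (q + 3)*(q^2 - 4*q + 3) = (q - 1)*(q + 3)*(q - 3)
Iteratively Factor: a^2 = (a)*(a)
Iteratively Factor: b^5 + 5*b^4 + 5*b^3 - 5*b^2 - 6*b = (b - 1)*(b^4 + 6*b^3 + 11*b^2 + 6*b) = (b - 1)*(b + 2)*(b^3 + 4*b^2 + 3*b) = b*(b - 1)*(b + 2)*(b^2 + 4*b + 3) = b*(b - 1)*(b + 2)*(b + 3)*(b + 1)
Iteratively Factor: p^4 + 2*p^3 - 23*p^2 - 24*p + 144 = (p - 3)*(p^3 + 5*p^2 - 8*p - 48) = (p - 3)*(p + 4)*(p^2 + p - 12) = (p - 3)*(p + 4)^2*(p - 3)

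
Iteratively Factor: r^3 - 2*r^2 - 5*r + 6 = (r + 2)*(r^2 - 4*r + 3) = (r - 3)*(r + 2)*(r - 1)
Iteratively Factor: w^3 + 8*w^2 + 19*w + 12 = (w + 3)*(w^2 + 5*w + 4) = (w + 3)*(w + 4)*(w + 1)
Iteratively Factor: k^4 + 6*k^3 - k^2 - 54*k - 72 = (k + 2)*(k^3 + 4*k^2 - 9*k - 36) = (k + 2)*(k + 4)*(k^2 - 9) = (k - 3)*(k + 2)*(k + 4)*(k + 3)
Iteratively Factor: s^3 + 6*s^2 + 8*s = (s + 4)*(s^2 + 2*s) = s*(s + 4)*(s + 2)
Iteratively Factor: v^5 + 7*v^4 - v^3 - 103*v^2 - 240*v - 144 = (v + 3)*(v^4 + 4*v^3 - 13*v^2 - 64*v - 48) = (v + 3)*(v + 4)*(v^3 - 13*v - 12) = (v + 3)^2*(v + 4)*(v^2 - 3*v - 4) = (v + 1)*(v + 3)^2*(v + 4)*(v - 4)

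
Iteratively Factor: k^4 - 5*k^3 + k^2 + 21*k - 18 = (k - 3)*(k^3 - 2*k^2 - 5*k + 6) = (k - 3)^2*(k^2 + k - 2) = (k - 3)^2*(k + 2)*(k - 1)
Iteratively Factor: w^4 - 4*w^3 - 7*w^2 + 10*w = (w - 5)*(w^3 + w^2 - 2*w) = w*(w - 5)*(w^2 + w - 2) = w*(w - 5)*(w + 2)*(w - 1)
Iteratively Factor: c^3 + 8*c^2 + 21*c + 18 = (c + 2)*(c^2 + 6*c + 9) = (c + 2)*(c + 3)*(c + 3)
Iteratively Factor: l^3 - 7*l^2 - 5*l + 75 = (l - 5)*(l^2 - 2*l - 15) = (l - 5)^2*(l + 3)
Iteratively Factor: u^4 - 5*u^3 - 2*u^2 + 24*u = (u + 2)*(u^3 - 7*u^2 + 12*u) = (u - 4)*(u + 2)*(u^2 - 3*u) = u*(u - 4)*(u + 2)*(u - 3)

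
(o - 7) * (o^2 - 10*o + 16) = o^3 - 17*o^2 + 86*o - 112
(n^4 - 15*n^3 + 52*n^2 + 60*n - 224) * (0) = 0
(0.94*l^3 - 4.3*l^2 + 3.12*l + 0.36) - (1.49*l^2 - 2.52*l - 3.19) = 0.94*l^3 - 5.79*l^2 + 5.64*l + 3.55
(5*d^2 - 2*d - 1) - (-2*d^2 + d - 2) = 7*d^2 - 3*d + 1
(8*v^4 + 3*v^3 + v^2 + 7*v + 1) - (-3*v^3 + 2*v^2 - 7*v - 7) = 8*v^4 + 6*v^3 - v^2 + 14*v + 8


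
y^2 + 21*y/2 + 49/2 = (y + 7/2)*(y + 7)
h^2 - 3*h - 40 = (h - 8)*(h + 5)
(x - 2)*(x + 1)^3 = x^4 + x^3 - 3*x^2 - 5*x - 2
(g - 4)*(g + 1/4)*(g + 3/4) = g^3 - 3*g^2 - 61*g/16 - 3/4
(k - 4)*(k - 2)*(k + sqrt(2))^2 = k^4 - 6*k^3 + 2*sqrt(2)*k^3 - 12*sqrt(2)*k^2 + 10*k^2 - 12*k + 16*sqrt(2)*k + 16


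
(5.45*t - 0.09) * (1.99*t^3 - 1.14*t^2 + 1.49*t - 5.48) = 10.8455*t^4 - 6.3921*t^3 + 8.2231*t^2 - 30.0001*t + 0.4932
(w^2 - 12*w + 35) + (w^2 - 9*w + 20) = 2*w^2 - 21*w + 55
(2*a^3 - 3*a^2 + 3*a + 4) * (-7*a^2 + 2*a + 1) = -14*a^5 + 25*a^4 - 25*a^3 - 25*a^2 + 11*a + 4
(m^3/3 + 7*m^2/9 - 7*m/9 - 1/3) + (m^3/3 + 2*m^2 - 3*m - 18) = 2*m^3/3 + 25*m^2/9 - 34*m/9 - 55/3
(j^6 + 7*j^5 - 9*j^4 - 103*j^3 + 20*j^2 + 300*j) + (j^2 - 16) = j^6 + 7*j^5 - 9*j^4 - 103*j^3 + 21*j^2 + 300*j - 16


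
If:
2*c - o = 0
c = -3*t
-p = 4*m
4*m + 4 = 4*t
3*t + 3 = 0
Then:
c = 3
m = -2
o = 6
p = 8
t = -1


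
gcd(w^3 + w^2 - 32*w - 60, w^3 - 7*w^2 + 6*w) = w - 6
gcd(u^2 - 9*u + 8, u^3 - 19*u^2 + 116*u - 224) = u - 8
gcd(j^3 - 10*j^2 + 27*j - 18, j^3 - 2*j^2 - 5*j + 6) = j^2 - 4*j + 3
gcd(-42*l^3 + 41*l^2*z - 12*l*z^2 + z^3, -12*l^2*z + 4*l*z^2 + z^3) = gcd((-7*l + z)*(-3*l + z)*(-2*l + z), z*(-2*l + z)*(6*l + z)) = -2*l + z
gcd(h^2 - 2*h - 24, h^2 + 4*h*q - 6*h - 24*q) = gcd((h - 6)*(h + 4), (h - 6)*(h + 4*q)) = h - 6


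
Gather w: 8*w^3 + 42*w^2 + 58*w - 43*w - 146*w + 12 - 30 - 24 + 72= 8*w^3 + 42*w^2 - 131*w + 30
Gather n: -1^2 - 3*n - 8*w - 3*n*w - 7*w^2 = n*(-3*w - 3) - 7*w^2 - 8*w - 1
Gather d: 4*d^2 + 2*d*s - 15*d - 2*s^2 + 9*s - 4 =4*d^2 + d*(2*s - 15) - 2*s^2 + 9*s - 4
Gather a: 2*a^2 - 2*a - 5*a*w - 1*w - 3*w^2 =2*a^2 + a*(-5*w - 2) - 3*w^2 - w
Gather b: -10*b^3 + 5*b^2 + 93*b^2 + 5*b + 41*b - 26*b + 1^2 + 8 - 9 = -10*b^3 + 98*b^2 + 20*b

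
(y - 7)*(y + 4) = y^2 - 3*y - 28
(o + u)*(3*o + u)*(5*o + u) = 15*o^3 + 23*o^2*u + 9*o*u^2 + u^3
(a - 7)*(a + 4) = a^2 - 3*a - 28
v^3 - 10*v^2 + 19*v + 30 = (v - 6)*(v - 5)*(v + 1)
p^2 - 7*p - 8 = (p - 8)*(p + 1)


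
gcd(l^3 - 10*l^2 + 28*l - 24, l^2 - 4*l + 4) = l^2 - 4*l + 4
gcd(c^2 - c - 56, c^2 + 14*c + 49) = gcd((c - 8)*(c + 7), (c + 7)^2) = c + 7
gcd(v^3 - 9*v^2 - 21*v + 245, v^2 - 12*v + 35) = v - 7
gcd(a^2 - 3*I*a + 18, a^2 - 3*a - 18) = 1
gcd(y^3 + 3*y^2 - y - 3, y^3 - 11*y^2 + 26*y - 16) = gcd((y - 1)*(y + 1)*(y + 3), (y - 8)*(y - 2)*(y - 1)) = y - 1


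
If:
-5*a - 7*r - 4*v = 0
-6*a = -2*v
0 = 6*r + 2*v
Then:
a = 0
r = 0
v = 0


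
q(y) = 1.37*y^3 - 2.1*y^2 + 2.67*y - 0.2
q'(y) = 4.11*y^2 - 4.2*y + 2.67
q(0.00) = -0.20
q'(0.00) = 2.67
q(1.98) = 7.49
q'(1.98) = 10.47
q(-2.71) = -50.12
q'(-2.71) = 44.24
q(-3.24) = -77.49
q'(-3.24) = 59.42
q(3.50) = 42.16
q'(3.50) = 38.32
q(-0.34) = -1.40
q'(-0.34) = 4.57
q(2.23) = 10.50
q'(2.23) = 13.74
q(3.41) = 38.81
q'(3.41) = 36.14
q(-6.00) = -387.74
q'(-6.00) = 175.83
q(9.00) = 852.46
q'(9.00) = 297.78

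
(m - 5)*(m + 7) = m^2 + 2*m - 35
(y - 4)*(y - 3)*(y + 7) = y^3 - 37*y + 84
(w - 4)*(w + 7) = w^2 + 3*w - 28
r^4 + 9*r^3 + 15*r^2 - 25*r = r*(r - 1)*(r + 5)^2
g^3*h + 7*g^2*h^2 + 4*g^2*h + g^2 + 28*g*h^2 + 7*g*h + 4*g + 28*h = (g + 4)*(g + 7*h)*(g*h + 1)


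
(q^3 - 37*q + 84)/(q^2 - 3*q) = q + 3 - 28/q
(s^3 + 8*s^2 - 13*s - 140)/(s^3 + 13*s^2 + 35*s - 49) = (s^2 + s - 20)/(s^2 + 6*s - 7)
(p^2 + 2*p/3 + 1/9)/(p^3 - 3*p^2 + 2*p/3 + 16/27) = 3*(3*p + 1)/(9*p^2 - 30*p + 16)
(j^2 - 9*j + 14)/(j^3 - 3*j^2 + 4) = (j - 7)/(j^2 - j - 2)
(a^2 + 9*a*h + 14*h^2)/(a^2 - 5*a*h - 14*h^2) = (a + 7*h)/(a - 7*h)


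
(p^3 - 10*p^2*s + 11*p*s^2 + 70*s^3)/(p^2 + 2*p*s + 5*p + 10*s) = (p^2 - 12*p*s + 35*s^2)/(p + 5)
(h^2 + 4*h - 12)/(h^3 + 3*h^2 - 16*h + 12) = 1/(h - 1)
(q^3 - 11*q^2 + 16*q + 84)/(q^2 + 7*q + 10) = (q^2 - 13*q + 42)/(q + 5)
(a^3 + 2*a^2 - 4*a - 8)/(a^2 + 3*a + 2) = (a^2 - 4)/(a + 1)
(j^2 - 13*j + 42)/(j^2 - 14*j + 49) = (j - 6)/(j - 7)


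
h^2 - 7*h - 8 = (h - 8)*(h + 1)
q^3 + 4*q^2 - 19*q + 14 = (q - 2)*(q - 1)*(q + 7)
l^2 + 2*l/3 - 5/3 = (l - 1)*(l + 5/3)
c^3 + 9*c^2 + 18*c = c*(c + 3)*(c + 6)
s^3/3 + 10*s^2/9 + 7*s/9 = s*(s/3 + 1/3)*(s + 7/3)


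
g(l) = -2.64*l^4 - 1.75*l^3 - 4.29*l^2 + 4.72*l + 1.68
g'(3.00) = -353.39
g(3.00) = -283.86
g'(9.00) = -8195.99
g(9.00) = -18900.12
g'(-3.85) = 562.56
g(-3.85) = -560.24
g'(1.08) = -23.97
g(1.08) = -4.02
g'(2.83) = -300.95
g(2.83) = -228.32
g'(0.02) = 4.55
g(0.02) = 1.77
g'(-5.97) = 2115.74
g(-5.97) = -3160.56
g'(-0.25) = 6.70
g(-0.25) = 0.25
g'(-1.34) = 32.20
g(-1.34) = -16.65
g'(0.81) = -11.29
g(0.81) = 0.62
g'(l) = -10.56*l^3 - 5.25*l^2 - 8.58*l + 4.72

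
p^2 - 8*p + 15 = (p - 5)*(p - 3)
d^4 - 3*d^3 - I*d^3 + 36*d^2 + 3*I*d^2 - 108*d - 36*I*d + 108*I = (d - 3)*(d - 6*I)*(d - I)*(d + 6*I)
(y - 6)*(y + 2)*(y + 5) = y^3 + y^2 - 32*y - 60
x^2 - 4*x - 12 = (x - 6)*(x + 2)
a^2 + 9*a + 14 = (a + 2)*(a + 7)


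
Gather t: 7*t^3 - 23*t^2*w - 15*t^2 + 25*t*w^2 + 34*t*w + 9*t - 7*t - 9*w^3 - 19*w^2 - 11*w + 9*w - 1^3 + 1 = 7*t^3 + t^2*(-23*w - 15) + t*(25*w^2 + 34*w + 2) - 9*w^3 - 19*w^2 - 2*w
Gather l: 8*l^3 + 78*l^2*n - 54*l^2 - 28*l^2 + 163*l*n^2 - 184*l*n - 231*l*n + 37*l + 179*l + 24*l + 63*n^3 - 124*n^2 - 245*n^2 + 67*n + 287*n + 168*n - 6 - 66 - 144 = 8*l^3 + l^2*(78*n - 82) + l*(163*n^2 - 415*n + 240) + 63*n^3 - 369*n^2 + 522*n - 216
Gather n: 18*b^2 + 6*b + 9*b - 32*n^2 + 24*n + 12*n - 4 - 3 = 18*b^2 + 15*b - 32*n^2 + 36*n - 7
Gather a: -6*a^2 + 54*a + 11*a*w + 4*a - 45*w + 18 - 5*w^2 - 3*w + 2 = -6*a^2 + a*(11*w + 58) - 5*w^2 - 48*w + 20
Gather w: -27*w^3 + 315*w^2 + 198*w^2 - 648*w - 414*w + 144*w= -27*w^3 + 513*w^2 - 918*w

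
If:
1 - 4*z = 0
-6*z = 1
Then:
No Solution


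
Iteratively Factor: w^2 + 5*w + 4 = (w + 1)*(w + 4)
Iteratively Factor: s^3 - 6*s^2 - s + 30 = (s + 2)*(s^2 - 8*s + 15) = (s - 3)*(s + 2)*(s - 5)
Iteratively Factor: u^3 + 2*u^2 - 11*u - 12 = (u - 3)*(u^2 + 5*u + 4) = (u - 3)*(u + 1)*(u + 4)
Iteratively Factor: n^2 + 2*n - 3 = (n - 1)*(n + 3)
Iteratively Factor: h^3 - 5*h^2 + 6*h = (h)*(h^2 - 5*h + 6) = h*(h - 3)*(h - 2)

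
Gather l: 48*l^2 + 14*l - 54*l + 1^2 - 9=48*l^2 - 40*l - 8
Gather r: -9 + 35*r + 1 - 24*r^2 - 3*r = -24*r^2 + 32*r - 8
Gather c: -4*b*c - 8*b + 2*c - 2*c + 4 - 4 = -4*b*c - 8*b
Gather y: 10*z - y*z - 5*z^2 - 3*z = -y*z - 5*z^2 + 7*z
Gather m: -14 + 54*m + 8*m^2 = 8*m^2 + 54*m - 14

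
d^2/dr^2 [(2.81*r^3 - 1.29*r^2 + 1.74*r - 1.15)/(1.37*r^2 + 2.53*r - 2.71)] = (-7.105427357601e-15*r^5 - 7.105427357601e-15*r^4 + 72.312582*r^3 - 157.284126*r^2 + 138.666024*r - 18.349134)/(2.571353*r^6 + 14.245671*r^5 + 11.048502*r^4 - 40.164509*r^3 - 21.855066*r^2 + 55.741719*r - 19.902511)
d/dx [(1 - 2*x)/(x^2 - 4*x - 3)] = 2*(x^2 - x + 5)/(x^4 - 8*x^3 + 10*x^2 + 24*x + 9)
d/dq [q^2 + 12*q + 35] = 2*q + 12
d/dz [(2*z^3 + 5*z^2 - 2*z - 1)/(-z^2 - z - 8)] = (-2*z^4 - 4*z^3 - 55*z^2 - 82*z + 15)/(z^4 + 2*z^3 + 17*z^2 + 16*z + 64)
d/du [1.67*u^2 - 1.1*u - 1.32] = 3.34*u - 1.1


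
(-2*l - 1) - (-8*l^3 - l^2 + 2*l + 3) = 8*l^3 + l^2 - 4*l - 4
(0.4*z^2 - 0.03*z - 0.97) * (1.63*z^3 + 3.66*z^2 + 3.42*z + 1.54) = 0.652*z^5 + 1.4151*z^4 - 0.3229*z^3 - 3.0368*z^2 - 3.3636*z - 1.4938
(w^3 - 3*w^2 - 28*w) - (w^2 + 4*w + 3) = w^3 - 4*w^2 - 32*w - 3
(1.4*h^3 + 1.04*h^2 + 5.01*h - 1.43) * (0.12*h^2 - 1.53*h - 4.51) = 0.168*h^5 - 2.0172*h^4 - 7.304*h^3 - 12.5273*h^2 - 20.4072*h + 6.4493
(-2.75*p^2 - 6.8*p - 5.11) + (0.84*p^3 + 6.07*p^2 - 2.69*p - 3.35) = 0.84*p^3 + 3.32*p^2 - 9.49*p - 8.46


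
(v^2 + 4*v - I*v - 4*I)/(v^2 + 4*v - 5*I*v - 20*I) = (v - I)/(v - 5*I)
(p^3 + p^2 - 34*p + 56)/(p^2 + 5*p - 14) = p - 4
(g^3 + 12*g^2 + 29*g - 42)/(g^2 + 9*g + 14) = (g^2 + 5*g - 6)/(g + 2)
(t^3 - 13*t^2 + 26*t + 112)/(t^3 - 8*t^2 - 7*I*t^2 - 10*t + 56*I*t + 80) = (t^2 - 5*t - 14)/(t^2 - 7*I*t - 10)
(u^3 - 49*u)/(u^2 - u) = (u^2 - 49)/(u - 1)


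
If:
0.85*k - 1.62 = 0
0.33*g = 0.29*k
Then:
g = 1.67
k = 1.91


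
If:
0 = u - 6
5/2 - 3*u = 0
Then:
No Solution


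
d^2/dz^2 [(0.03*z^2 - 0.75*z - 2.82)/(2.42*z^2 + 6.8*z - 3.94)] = (-9.77196*z^3 - 97.374024*z^2 - 321.34212*z - 353.826456)/(14.172488*z^6 + 119.47056*z^5 + 266.479752*z^4 - 74.58784*z^3 - 433.855464*z^2 + 316.68144*z - 61.162984)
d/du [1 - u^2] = -2*u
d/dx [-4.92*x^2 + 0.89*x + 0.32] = 0.89 - 9.84*x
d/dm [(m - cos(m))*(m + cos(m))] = 2*m + sin(2*m)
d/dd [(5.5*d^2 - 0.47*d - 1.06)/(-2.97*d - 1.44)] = (-16.335*d^2 - 15.84*d - 2.4714)/(8.8209*d^2 + 8.5536*d + 2.0736)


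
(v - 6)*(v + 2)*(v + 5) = v^3 + v^2 - 32*v - 60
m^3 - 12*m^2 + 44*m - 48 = (m - 6)*(m - 4)*(m - 2)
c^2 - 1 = (c - 1)*(c + 1)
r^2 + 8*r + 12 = (r + 2)*(r + 6)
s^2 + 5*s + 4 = (s + 1)*(s + 4)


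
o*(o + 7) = o^2 + 7*o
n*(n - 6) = n^2 - 6*n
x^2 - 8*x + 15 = (x - 5)*(x - 3)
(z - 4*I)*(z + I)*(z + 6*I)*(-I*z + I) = -I*z^4 + 3*z^3 + I*z^3 - 3*z^2 - 22*I*z^2 + 24*z + 22*I*z - 24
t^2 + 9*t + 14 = (t + 2)*(t + 7)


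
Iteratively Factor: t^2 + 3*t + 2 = (t + 2)*(t + 1)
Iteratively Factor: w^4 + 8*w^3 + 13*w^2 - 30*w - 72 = (w + 3)*(w^3 + 5*w^2 - 2*w - 24) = (w + 3)^2*(w^2 + 2*w - 8) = (w - 2)*(w + 3)^2*(w + 4)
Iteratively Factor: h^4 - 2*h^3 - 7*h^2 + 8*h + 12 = (h - 2)*(h^3 - 7*h - 6) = (h - 2)*(h + 2)*(h^2 - 2*h - 3) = (h - 2)*(h + 1)*(h + 2)*(h - 3)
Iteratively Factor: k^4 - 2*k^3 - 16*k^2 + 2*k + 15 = (k - 1)*(k^3 - k^2 - 17*k - 15) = (k - 5)*(k - 1)*(k^2 + 4*k + 3) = (k - 5)*(k - 1)*(k + 3)*(k + 1)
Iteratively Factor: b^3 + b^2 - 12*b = (b + 4)*(b^2 - 3*b) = b*(b + 4)*(b - 3)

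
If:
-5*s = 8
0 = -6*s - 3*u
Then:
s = -8/5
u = 16/5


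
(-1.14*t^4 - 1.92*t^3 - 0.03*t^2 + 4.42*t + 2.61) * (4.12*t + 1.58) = -4.6968*t^5 - 9.7116*t^4 - 3.1572*t^3 + 18.163*t^2 + 17.7368*t + 4.1238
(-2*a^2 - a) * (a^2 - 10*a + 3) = -2*a^4 + 19*a^3 + 4*a^2 - 3*a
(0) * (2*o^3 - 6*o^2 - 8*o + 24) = 0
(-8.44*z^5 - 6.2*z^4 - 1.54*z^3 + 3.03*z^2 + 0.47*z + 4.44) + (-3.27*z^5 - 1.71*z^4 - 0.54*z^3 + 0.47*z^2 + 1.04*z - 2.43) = -11.71*z^5 - 7.91*z^4 - 2.08*z^3 + 3.5*z^2 + 1.51*z + 2.01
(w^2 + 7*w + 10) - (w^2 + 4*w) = 3*w + 10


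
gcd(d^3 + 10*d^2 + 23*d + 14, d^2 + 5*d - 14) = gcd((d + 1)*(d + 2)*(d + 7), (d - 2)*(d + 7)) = d + 7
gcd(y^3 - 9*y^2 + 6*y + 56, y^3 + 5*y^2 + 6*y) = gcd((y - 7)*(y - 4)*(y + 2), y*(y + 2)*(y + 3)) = y + 2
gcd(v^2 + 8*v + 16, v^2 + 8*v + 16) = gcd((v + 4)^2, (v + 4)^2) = v^2 + 8*v + 16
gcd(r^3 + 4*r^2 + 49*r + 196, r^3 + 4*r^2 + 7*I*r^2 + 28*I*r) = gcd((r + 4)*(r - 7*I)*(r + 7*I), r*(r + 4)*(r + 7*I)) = r^2 + r*(4 + 7*I) + 28*I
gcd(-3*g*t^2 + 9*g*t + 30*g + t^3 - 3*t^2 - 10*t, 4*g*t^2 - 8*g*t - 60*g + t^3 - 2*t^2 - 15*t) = t - 5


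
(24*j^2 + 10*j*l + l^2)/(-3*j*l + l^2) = (-24*j^2 - 10*j*l - l^2)/(l*(3*j - l))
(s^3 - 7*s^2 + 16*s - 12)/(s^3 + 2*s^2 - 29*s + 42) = (s - 2)/(s + 7)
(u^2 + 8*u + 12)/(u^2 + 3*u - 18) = (u + 2)/(u - 3)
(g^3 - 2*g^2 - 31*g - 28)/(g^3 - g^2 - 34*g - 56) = (g + 1)/(g + 2)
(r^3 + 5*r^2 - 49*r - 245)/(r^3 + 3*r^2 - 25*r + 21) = (r^2 - 2*r - 35)/(r^2 - 4*r + 3)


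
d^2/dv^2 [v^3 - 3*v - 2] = 6*v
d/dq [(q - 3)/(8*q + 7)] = 31/(8*q + 7)^2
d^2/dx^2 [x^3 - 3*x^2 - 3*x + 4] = 6*x - 6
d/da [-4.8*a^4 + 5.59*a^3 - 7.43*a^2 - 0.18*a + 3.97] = -19.2*a^3 + 16.77*a^2 - 14.86*a - 0.18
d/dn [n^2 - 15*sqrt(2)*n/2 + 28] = 2*n - 15*sqrt(2)/2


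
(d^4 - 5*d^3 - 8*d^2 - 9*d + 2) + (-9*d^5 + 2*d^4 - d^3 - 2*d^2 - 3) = -9*d^5 + 3*d^4 - 6*d^3 - 10*d^2 - 9*d - 1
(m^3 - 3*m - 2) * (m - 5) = m^4 - 5*m^3 - 3*m^2 + 13*m + 10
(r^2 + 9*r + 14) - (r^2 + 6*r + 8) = 3*r + 6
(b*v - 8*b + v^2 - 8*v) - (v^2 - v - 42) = b*v - 8*b - 7*v + 42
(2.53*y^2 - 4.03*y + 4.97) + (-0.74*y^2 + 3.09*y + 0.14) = 1.79*y^2 - 0.94*y + 5.11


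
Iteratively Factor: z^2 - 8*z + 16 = (z - 4)*(z - 4)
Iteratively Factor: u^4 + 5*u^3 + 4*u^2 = (u + 1)*(u^3 + 4*u^2) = (u + 1)*(u + 4)*(u^2) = u*(u + 1)*(u + 4)*(u)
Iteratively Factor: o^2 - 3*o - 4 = (o - 4)*(o + 1)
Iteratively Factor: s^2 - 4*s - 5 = (s + 1)*(s - 5)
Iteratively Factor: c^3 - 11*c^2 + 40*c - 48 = (c - 4)*(c^2 - 7*c + 12) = (c - 4)^2*(c - 3)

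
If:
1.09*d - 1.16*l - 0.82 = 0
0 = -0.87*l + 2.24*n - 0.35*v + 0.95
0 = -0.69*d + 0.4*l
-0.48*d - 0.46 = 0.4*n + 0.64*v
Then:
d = -0.90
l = -1.55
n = -0.94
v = 0.55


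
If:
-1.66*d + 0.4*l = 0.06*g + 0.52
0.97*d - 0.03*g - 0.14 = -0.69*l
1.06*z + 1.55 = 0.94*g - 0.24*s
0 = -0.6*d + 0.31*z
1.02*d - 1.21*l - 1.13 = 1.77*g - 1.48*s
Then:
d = -0.24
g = 2.15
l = 0.63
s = 4.02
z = -0.46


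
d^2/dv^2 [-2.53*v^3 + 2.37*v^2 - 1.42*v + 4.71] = 4.74 - 15.18*v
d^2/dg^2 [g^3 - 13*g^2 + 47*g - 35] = 6*g - 26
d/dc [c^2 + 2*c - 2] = 2*c + 2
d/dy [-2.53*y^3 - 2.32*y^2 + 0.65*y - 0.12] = -7.59*y^2 - 4.64*y + 0.65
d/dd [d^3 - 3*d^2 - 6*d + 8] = 3*d^2 - 6*d - 6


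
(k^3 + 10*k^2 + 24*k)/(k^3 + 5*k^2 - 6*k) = (k + 4)/(k - 1)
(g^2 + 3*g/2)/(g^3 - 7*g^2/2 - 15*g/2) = 1/(g - 5)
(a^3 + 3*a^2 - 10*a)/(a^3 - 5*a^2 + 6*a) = (a + 5)/(a - 3)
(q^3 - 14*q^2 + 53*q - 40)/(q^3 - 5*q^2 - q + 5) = (q - 8)/(q + 1)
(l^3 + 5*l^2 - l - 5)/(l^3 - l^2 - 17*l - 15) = (l^2 + 4*l - 5)/(l^2 - 2*l - 15)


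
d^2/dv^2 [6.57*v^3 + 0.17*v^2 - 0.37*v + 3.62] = 39.42*v + 0.34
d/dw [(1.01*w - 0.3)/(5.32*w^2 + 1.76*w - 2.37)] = (-5.3732*w^2 + 3.192*w - 1.8657)/(28.3024*w^4 + 18.7264*w^3 - 22.1192*w^2 - 8.3424*w + 5.6169)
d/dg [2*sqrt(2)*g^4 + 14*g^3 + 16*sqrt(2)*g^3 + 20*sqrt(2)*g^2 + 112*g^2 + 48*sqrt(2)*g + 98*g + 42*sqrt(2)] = 8*sqrt(2)*g^3 + 42*g^2 + 48*sqrt(2)*g^2 + 40*sqrt(2)*g + 224*g + 48*sqrt(2) + 98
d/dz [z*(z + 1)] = 2*z + 1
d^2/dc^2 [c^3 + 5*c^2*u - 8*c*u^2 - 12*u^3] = 6*c + 10*u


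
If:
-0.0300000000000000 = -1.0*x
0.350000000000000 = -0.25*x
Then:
No Solution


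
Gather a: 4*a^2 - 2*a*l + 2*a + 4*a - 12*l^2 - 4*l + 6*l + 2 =4*a^2 + a*(6 - 2*l) - 12*l^2 + 2*l + 2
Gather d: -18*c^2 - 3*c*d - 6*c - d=-18*c^2 - 6*c + d*(-3*c - 1)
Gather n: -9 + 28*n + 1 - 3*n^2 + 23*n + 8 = -3*n^2 + 51*n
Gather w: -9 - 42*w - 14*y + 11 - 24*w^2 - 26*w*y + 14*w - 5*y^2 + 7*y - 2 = -24*w^2 + w*(-26*y - 28) - 5*y^2 - 7*y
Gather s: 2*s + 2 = 2*s + 2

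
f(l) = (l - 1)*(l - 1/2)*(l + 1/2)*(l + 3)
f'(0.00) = -0.50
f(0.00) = 0.75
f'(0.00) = -0.50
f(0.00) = 0.75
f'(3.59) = 238.57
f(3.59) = 215.71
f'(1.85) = 33.34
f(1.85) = 13.08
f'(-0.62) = 4.88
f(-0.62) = -0.52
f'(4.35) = 414.01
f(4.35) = 459.76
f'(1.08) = 4.52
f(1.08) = 0.30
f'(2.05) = 45.85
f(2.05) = 20.96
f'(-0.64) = 5.07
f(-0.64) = -0.62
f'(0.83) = 0.53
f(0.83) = -0.29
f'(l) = (l - 1)*(l - 1/2)*(l + 1/2) + (l - 1)*(l - 1/2)*(l + 3) + (l - 1)*(l + 1/2)*(l + 3) + (l - 1/2)*(l + 1/2)*(l + 3)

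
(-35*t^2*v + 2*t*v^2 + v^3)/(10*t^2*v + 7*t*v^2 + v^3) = (-35*t^2 + 2*t*v + v^2)/(10*t^2 + 7*t*v + v^2)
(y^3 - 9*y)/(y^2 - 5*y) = (y^2 - 9)/(y - 5)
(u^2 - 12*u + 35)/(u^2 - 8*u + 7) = (u - 5)/(u - 1)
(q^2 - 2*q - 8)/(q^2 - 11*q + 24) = (q^2 - 2*q - 8)/(q^2 - 11*q + 24)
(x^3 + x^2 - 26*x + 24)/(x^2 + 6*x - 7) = (x^2 + 2*x - 24)/(x + 7)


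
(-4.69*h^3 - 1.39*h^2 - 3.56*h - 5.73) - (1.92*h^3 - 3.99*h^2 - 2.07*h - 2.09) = -6.61*h^3 + 2.6*h^2 - 1.49*h - 3.64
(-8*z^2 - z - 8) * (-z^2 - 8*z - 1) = 8*z^4 + 65*z^3 + 24*z^2 + 65*z + 8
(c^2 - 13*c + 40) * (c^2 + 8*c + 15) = c^4 - 5*c^3 - 49*c^2 + 125*c + 600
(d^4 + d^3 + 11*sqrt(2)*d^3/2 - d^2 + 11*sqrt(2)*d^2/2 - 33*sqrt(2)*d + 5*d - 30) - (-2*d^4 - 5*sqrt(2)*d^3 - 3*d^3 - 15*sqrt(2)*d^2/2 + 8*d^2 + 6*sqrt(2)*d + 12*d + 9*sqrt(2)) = 3*d^4 + 4*d^3 + 21*sqrt(2)*d^3/2 - 9*d^2 + 13*sqrt(2)*d^2 - 39*sqrt(2)*d - 7*d - 30 - 9*sqrt(2)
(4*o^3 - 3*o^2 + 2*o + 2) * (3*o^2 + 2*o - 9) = 12*o^5 - o^4 - 36*o^3 + 37*o^2 - 14*o - 18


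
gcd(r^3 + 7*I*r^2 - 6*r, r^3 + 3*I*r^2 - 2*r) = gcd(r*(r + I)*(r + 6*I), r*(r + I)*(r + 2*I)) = r^2 + I*r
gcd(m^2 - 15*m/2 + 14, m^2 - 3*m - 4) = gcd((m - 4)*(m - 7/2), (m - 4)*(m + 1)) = m - 4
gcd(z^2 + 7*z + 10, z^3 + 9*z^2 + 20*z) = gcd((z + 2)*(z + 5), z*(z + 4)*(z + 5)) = z + 5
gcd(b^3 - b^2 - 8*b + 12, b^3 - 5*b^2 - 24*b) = b + 3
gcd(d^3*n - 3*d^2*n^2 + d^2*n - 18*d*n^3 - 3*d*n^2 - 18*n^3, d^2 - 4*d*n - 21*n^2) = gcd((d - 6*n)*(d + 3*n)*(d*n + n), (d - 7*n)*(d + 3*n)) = d + 3*n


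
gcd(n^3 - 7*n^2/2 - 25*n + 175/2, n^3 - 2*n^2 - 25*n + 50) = n^2 - 25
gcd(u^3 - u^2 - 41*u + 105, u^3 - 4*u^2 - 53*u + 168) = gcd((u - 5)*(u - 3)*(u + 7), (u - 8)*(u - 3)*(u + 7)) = u^2 + 4*u - 21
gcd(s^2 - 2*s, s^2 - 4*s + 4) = s - 2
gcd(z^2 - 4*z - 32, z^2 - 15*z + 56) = z - 8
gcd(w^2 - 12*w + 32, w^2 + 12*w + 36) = 1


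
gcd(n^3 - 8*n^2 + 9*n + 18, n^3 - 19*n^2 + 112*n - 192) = n - 3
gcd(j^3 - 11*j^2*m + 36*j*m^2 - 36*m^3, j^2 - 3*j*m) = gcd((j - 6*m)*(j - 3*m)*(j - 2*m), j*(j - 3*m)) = j - 3*m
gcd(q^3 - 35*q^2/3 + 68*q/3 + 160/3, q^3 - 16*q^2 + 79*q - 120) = q^2 - 13*q + 40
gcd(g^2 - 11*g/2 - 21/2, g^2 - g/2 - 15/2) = 1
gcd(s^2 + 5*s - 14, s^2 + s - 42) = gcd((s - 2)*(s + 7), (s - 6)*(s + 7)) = s + 7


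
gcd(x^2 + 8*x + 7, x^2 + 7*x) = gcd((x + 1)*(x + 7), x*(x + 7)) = x + 7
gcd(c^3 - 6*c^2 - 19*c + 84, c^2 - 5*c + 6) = c - 3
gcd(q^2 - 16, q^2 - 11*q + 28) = q - 4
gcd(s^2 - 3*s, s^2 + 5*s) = s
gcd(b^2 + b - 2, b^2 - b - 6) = b + 2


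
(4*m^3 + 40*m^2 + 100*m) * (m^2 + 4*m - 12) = 4*m^5 + 56*m^4 + 212*m^3 - 80*m^2 - 1200*m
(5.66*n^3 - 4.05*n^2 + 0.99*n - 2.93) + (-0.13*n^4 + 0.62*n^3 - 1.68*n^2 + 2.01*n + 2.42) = -0.13*n^4 + 6.28*n^3 - 5.73*n^2 + 3.0*n - 0.51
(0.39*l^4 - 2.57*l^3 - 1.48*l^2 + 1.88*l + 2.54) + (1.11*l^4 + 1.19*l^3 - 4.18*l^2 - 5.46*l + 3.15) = 1.5*l^4 - 1.38*l^3 - 5.66*l^2 - 3.58*l + 5.69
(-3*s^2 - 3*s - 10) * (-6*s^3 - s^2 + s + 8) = 18*s^5 + 21*s^4 + 60*s^3 - 17*s^2 - 34*s - 80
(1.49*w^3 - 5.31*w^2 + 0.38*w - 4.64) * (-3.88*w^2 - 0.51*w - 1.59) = -5.7812*w^5 + 19.8429*w^4 - 1.1354*w^3 + 26.2523*w^2 + 1.7622*w + 7.3776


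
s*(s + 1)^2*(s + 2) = s^4 + 4*s^3 + 5*s^2 + 2*s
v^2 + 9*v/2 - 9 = (v - 3/2)*(v + 6)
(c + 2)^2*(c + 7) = c^3 + 11*c^2 + 32*c + 28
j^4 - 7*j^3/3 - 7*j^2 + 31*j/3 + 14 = (j - 3)*(j - 7/3)*(j + 1)*(j + 2)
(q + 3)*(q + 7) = q^2 + 10*q + 21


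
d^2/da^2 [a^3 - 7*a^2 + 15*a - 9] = 6*a - 14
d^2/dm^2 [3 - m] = 0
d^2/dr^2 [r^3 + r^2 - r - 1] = 6*r + 2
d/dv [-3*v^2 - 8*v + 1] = -6*v - 8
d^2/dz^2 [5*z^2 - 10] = 10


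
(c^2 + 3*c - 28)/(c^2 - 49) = (c - 4)/(c - 7)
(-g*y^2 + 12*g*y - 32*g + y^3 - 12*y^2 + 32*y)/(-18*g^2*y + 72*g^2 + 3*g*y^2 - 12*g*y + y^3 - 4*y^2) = (-g*y + 8*g + y^2 - 8*y)/(-18*g^2 + 3*g*y + y^2)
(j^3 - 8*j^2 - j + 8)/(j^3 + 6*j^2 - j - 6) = (j - 8)/(j + 6)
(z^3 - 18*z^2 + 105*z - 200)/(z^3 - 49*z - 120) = (z^2 - 10*z + 25)/(z^2 + 8*z + 15)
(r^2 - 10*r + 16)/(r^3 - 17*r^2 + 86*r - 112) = 1/(r - 7)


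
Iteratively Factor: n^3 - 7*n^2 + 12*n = (n - 4)*(n^2 - 3*n) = (n - 4)*(n - 3)*(n)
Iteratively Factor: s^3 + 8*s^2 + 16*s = (s + 4)*(s^2 + 4*s) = s*(s + 4)*(s + 4)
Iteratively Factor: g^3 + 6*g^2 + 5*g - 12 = (g - 1)*(g^2 + 7*g + 12) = (g - 1)*(g + 4)*(g + 3)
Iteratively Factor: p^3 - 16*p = (p - 4)*(p^2 + 4*p) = (p - 4)*(p + 4)*(p)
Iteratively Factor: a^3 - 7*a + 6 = (a - 1)*(a^2 + a - 6) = (a - 1)*(a + 3)*(a - 2)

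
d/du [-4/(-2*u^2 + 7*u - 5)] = 4*(7 - 4*u)/(2*u^2 - 7*u + 5)^2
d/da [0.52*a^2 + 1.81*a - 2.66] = 1.04*a + 1.81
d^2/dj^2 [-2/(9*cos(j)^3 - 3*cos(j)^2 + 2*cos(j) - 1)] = 2*((-35*cos(j) + 24*cos(2*j) - 81*cos(3*j))*(9*cos(j)^3 - 3*cos(j)^2 + 2*cos(j) - 1)/4 - 2*(27*cos(j)^2 - 6*cos(j) + 2)^2*sin(j)^2)/(9*cos(j)^3 - 3*cos(j)^2 + 2*cos(j) - 1)^3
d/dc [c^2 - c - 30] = 2*c - 1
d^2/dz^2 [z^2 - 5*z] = 2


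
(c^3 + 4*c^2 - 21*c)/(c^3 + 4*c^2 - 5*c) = (c^2 + 4*c - 21)/(c^2 + 4*c - 5)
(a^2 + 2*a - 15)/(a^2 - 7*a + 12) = (a + 5)/(a - 4)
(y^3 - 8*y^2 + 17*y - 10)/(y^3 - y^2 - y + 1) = (y^2 - 7*y + 10)/(y^2 - 1)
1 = 1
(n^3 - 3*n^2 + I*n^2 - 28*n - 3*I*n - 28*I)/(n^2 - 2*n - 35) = (n^2 + n*(4 + I) + 4*I)/(n + 5)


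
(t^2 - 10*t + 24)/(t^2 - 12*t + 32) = (t - 6)/(t - 8)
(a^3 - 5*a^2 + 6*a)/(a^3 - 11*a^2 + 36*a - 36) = a/(a - 6)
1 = 1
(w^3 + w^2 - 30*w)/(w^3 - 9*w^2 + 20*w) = (w + 6)/(w - 4)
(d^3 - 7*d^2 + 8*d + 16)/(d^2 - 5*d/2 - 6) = 2*(d^2 - 3*d - 4)/(2*d + 3)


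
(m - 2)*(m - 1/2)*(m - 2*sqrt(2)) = m^3 - 2*sqrt(2)*m^2 - 5*m^2/2 + m + 5*sqrt(2)*m - 2*sqrt(2)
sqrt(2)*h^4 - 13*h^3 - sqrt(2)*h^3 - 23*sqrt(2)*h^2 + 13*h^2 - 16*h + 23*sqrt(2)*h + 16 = (h - 1)*(h - 8*sqrt(2))*(h + sqrt(2))*(sqrt(2)*h + 1)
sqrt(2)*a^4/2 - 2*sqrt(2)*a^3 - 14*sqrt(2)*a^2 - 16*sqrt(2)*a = a*(a - 8)*(a + 2)*(sqrt(2)*a/2 + sqrt(2))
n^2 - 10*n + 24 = (n - 6)*(n - 4)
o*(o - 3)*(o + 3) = o^3 - 9*o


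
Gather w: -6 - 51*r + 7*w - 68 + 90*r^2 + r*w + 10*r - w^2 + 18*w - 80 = 90*r^2 - 41*r - w^2 + w*(r + 25) - 154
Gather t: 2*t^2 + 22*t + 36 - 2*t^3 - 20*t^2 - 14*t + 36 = -2*t^3 - 18*t^2 + 8*t + 72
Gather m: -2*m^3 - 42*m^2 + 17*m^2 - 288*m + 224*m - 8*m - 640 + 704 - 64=-2*m^3 - 25*m^2 - 72*m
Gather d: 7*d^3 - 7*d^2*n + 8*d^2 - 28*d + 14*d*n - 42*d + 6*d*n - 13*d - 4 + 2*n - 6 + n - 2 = 7*d^3 + d^2*(8 - 7*n) + d*(20*n - 83) + 3*n - 12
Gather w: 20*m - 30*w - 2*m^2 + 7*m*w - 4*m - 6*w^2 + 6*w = -2*m^2 + 16*m - 6*w^2 + w*(7*m - 24)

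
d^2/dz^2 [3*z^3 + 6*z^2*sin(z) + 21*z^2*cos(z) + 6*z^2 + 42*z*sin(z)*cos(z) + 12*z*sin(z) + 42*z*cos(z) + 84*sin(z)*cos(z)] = -6*z^2*sin(z) - 21*z^2*cos(z) - 96*z*sin(z) - 84*z*sin(2*z) - 18*z*cos(z) + 18*z - 72*sin(z) - 168*sin(2*z) + 66*cos(z) + 84*cos(2*z) + 12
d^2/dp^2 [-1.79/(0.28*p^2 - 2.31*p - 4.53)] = (-0.280672*p^2 + 2.315544*p + 1.79*(0.56*p - 2.31)*(1.12*p - 4.62) + 4.540872)/(-0.28*p^2 + 2.31*p + 4.53)^3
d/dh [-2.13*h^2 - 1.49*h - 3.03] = -4.26*h - 1.49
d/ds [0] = 0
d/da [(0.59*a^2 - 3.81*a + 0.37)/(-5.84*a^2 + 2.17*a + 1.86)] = (-20.9701*a^2 + 6.5164*a - 7.8895)/(34.1056*a^4 - 25.3456*a^3 - 17.0159*a^2 + 8.0724*a + 3.4596)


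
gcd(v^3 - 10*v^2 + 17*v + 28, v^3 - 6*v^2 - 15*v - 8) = v + 1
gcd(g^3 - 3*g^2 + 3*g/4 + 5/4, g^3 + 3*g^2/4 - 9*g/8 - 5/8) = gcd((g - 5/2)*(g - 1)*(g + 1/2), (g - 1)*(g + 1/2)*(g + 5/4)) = g^2 - g/2 - 1/2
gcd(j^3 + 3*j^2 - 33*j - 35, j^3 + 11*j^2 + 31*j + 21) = j^2 + 8*j + 7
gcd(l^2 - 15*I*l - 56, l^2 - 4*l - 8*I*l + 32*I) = l - 8*I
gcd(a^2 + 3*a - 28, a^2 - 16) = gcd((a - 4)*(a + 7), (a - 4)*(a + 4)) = a - 4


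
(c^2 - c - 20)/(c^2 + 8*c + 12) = (c^2 - c - 20)/(c^2 + 8*c + 12)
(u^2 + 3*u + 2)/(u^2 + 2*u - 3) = (u^2 + 3*u + 2)/(u^2 + 2*u - 3)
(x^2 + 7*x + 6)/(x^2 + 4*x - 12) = (x + 1)/(x - 2)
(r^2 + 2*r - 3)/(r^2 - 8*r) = (r^2 + 2*r - 3)/(r*(r - 8))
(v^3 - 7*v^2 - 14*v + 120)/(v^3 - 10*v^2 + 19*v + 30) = (v + 4)/(v + 1)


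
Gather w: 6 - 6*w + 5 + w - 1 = 10 - 5*w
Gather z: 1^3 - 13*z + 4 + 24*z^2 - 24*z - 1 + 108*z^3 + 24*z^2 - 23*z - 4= 108*z^3 + 48*z^2 - 60*z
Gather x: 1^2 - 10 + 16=7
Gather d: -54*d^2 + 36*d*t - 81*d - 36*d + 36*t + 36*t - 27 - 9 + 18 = -54*d^2 + d*(36*t - 117) + 72*t - 18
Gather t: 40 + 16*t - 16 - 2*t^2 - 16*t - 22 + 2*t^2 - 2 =0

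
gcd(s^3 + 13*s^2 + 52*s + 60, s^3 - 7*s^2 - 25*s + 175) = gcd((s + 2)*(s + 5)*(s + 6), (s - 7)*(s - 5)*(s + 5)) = s + 5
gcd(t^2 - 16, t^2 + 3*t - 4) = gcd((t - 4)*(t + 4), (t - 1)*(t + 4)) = t + 4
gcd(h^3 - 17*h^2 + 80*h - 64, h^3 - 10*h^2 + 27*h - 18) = h - 1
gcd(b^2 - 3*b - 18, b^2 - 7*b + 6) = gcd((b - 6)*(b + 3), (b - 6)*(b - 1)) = b - 6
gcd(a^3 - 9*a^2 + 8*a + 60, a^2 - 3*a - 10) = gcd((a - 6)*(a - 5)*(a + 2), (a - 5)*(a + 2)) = a^2 - 3*a - 10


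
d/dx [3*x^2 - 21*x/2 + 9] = 6*x - 21/2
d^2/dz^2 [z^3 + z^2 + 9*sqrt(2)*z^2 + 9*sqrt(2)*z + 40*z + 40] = 6*z + 2 + 18*sqrt(2)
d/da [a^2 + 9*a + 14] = 2*a + 9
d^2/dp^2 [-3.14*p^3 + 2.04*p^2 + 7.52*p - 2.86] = 4.08 - 18.84*p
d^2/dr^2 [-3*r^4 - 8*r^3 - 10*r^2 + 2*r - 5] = -36*r^2 - 48*r - 20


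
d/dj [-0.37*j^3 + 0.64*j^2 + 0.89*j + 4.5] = -1.11*j^2 + 1.28*j + 0.89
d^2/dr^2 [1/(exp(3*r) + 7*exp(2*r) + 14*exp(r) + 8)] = (2*(3*exp(2*r) + 14*exp(r) + 14)^2*exp(r) - (9*exp(2*r) + 28*exp(r) + 14)*(exp(3*r) + 7*exp(2*r) + 14*exp(r) + 8))*exp(r)/(exp(3*r) + 7*exp(2*r) + 14*exp(r) + 8)^3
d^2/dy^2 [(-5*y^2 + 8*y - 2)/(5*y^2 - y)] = 2*(175*y^3 - 150*y^2 + 30*y - 2)/(y^3*(125*y^3 - 75*y^2 + 15*y - 1))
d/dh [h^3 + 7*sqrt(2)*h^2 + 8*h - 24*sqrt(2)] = 3*h^2 + 14*sqrt(2)*h + 8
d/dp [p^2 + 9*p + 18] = 2*p + 9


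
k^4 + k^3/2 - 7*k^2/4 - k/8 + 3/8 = (k - 1)*(k - 1/2)*(k + 1/2)*(k + 3/2)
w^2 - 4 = (w - 2)*(w + 2)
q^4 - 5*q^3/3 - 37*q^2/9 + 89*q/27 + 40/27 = (q - 8/3)*(q - 1)*(q + 1/3)*(q + 5/3)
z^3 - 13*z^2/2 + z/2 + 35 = (z - 5)*(z - 7/2)*(z + 2)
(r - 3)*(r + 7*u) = r^2 + 7*r*u - 3*r - 21*u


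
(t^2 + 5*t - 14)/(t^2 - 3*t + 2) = (t + 7)/(t - 1)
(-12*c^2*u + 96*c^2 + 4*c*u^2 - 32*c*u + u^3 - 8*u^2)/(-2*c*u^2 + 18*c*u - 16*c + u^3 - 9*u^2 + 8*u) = (6*c + u)/(u - 1)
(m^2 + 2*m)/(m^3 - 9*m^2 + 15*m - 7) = m*(m + 2)/(m^3 - 9*m^2 + 15*m - 7)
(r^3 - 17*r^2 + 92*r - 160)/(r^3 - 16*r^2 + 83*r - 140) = (r - 8)/(r - 7)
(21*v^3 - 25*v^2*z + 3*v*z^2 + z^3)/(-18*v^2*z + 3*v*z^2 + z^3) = (-7*v^2 + 6*v*z + z^2)/(z*(6*v + z))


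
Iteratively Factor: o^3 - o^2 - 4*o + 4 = (o - 1)*(o^2 - 4) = (o - 2)*(o - 1)*(o + 2)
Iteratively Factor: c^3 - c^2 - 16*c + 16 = (c - 4)*(c^2 + 3*c - 4) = (c - 4)*(c - 1)*(c + 4)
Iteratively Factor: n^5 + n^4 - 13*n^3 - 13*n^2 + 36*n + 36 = (n + 1)*(n^4 - 13*n^2 + 36) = (n + 1)*(n + 3)*(n^3 - 3*n^2 - 4*n + 12) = (n - 2)*(n + 1)*(n + 3)*(n^2 - n - 6) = (n - 3)*(n - 2)*(n + 1)*(n + 3)*(n + 2)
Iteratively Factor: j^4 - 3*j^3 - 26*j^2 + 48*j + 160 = (j - 5)*(j^3 + 2*j^2 - 16*j - 32) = (j - 5)*(j - 4)*(j^2 + 6*j + 8) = (j - 5)*(j - 4)*(j + 4)*(j + 2)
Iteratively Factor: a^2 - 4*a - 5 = (a - 5)*(a + 1)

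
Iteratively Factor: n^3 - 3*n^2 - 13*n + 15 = (n + 3)*(n^2 - 6*n + 5) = (n - 1)*(n + 3)*(n - 5)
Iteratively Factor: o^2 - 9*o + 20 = (o - 5)*(o - 4)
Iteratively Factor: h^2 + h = (h)*(h + 1)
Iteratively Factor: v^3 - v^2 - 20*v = (v)*(v^2 - v - 20) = v*(v + 4)*(v - 5)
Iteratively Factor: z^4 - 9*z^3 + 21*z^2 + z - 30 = (z - 3)*(z^3 - 6*z^2 + 3*z + 10) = (z - 5)*(z - 3)*(z^2 - z - 2) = (z - 5)*(z - 3)*(z + 1)*(z - 2)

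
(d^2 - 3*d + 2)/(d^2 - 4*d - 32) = (-d^2 + 3*d - 2)/(-d^2 + 4*d + 32)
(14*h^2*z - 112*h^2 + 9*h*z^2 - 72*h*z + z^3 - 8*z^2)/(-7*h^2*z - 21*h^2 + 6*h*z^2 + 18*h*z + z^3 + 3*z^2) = (2*h*z - 16*h + z^2 - 8*z)/(-h*z - 3*h + z^2 + 3*z)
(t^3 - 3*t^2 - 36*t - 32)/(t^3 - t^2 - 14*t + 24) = (t^2 - 7*t - 8)/(t^2 - 5*t + 6)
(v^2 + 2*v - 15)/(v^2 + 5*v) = (v - 3)/v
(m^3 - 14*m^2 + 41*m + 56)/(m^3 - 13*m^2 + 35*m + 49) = (m - 8)/(m - 7)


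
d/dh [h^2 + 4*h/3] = 2*h + 4/3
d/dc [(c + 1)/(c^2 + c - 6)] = (c^2 + c - (c + 1)*(2*c + 1) - 6)/(c^2 + c - 6)^2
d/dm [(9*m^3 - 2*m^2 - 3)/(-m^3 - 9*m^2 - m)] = (-83*m^4 - 18*m^3 - 7*m^2 - 54*m - 3)/(m^2*(m^4 + 18*m^3 + 83*m^2 + 18*m + 1))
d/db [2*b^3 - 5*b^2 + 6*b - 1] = 6*b^2 - 10*b + 6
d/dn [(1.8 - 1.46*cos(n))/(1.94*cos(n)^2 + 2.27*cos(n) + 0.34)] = (-2.8324*cos(n)^2 + 6.984*cos(n) + 4.5824)*sin(n)/(3.7636*cos(n)^4 + 8.8076*cos(n)^3 + 6.4721*cos(n)^2 + 1.5436*cos(n) + 0.1156)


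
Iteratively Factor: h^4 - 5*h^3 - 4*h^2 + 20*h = (h - 2)*(h^3 - 3*h^2 - 10*h) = h*(h - 2)*(h^2 - 3*h - 10) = h*(h - 5)*(h - 2)*(h + 2)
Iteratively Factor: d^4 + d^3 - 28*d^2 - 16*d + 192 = (d - 4)*(d^3 + 5*d^2 - 8*d - 48) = (d - 4)*(d + 4)*(d^2 + d - 12) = (d - 4)*(d - 3)*(d + 4)*(d + 4)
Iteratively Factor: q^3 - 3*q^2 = (q)*(q^2 - 3*q) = q*(q - 3)*(q)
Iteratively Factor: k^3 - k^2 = (k - 1)*(k^2) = k*(k - 1)*(k)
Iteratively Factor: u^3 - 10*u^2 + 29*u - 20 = (u - 5)*(u^2 - 5*u + 4) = (u - 5)*(u - 1)*(u - 4)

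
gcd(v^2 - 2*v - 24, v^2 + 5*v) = 1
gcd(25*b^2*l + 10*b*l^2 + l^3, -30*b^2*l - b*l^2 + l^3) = 5*b*l + l^2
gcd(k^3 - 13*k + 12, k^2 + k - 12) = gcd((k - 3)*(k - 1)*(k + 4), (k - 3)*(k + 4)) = k^2 + k - 12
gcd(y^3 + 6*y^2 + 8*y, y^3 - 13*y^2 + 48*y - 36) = 1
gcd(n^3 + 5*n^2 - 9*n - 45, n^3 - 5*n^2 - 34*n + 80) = n + 5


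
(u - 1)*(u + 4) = u^2 + 3*u - 4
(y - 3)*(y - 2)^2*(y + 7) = y^4 - 33*y^2 + 100*y - 84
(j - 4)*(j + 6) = j^2 + 2*j - 24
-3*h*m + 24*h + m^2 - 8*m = (-3*h + m)*(m - 8)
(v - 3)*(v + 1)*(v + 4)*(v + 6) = v^4 + 8*v^3 + v^2 - 78*v - 72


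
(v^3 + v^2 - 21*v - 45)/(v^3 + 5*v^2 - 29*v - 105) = (v + 3)/(v + 7)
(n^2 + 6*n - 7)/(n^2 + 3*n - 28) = (n - 1)/(n - 4)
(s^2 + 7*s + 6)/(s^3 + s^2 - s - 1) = (s + 6)/(s^2 - 1)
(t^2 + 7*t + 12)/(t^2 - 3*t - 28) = (t + 3)/(t - 7)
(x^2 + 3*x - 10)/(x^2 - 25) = (x - 2)/(x - 5)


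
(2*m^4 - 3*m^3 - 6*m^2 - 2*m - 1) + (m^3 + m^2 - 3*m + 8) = 2*m^4 - 2*m^3 - 5*m^2 - 5*m + 7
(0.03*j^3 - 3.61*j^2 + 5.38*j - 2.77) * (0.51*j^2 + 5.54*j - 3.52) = 0.0153*j^5 - 1.6749*j^4 - 17.3612*j^3 + 41.0997*j^2 - 34.2834*j + 9.7504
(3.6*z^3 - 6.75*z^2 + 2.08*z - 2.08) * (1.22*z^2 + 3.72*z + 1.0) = 4.392*z^5 + 5.157*z^4 - 18.9724*z^3 - 1.55*z^2 - 5.6576*z - 2.08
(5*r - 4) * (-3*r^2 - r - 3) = -15*r^3 + 7*r^2 - 11*r + 12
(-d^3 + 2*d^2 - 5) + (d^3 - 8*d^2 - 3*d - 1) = -6*d^2 - 3*d - 6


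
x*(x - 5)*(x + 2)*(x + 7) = x^4 + 4*x^3 - 31*x^2 - 70*x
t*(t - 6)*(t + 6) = t^3 - 36*t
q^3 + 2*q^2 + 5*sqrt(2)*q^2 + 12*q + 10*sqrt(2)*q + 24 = (q + 2)*(q + 2*sqrt(2))*(q + 3*sqrt(2))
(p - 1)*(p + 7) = p^2 + 6*p - 7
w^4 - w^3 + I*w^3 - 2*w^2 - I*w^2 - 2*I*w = w*(w - 2)*(w + 1)*(w + I)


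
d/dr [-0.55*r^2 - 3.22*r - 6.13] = -1.1*r - 3.22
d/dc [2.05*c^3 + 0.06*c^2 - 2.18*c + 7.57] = 6.15*c^2 + 0.12*c - 2.18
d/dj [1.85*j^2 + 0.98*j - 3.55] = 3.7*j + 0.98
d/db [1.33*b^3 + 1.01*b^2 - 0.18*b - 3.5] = 3.99*b^2 + 2.02*b - 0.18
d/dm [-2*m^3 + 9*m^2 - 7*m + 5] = -6*m^2 + 18*m - 7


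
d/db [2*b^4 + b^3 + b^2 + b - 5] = 8*b^3 + 3*b^2 + 2*b + 1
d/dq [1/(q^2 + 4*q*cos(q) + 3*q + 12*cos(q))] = (4*q*sin(q) - 2*q + 12*sin(q) - 4*cos(q) - 3)/((q + 3)^2*(q + 4*cos(q))^2)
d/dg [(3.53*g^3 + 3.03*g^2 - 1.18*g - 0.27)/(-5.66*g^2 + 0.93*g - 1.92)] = (-19.9798*g^4 + 6.5658*g^3 - 24.1937*g^2 - 14.6916*g + 2.5167)/(32.0356*g^4 - 10.5276*g^3 + 22.5993*g^2 - 3.5712*g + 3.6864)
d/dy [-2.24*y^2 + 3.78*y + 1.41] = 3.78 - 4.48*y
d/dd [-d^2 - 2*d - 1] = -2*d - 2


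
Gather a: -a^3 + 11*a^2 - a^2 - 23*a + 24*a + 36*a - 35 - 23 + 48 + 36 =-a^3 + 10*a^2 + 37*a + 26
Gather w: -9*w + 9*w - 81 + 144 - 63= 0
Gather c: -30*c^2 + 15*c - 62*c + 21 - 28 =-30*c^2 - 47*c - 7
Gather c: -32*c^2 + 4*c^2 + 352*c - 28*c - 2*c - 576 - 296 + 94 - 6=-28*c^2 + 322*c - 784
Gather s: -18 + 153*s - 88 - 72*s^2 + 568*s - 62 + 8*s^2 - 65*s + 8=-64*s^2 + 656*s - 160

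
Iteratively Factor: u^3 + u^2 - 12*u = (u + 4)*(u^2 - 3*u) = u*(u + 4)*(u - 3)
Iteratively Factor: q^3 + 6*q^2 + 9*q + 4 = (q + 4)*(q^2 + 2*q + 1) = (q + 1)*(q + 4)*(q + 1)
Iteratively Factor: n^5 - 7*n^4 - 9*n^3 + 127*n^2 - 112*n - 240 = (n + 4)*(n^4 - 11*n^3 + 35*n^2 - 13*n - 60) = (n - 5)*(n + 4)*(n^3 - 6*n^2 + 5*n + 12) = (n - 5)*(n - 4)*(n + 4)*(n^2 - 2*n - 3) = (n - 5)*(n - 4)*(n - 3)*(n + 4)*(n + 1)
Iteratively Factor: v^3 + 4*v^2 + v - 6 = (v - 1)*(v^2 + 5*v + 6) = (v - 1)*(v + 2)*(v + 3)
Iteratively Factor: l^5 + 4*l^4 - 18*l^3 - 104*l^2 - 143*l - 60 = (l - 5)*(l^4 + 9*l^3 + 27*l^2 + 31*l + 12) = (l - 5)*(l + 1)*(l^3 + 8*l^2 + 19*l + 12) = (l - 5)*(l + 1)*(l + 3)*(l^2 + 5*l + 4) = (l - 5)*(l + 1)*(l + 3)*(l + 4)*(l + 1)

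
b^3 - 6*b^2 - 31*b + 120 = (b - 8)*(b - 3)*(b + 5)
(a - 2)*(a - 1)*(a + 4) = a^3 + a^2 - 10*a + 8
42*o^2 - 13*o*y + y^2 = (-7*o + y)*(-6*o + y)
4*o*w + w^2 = w*(4*o + w)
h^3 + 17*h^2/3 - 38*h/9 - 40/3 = (h - 5/3)*(h + 4/3)*(h + 6)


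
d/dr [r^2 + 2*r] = 2*r + 2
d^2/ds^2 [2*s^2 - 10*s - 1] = 4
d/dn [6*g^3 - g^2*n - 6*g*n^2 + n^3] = -g^2 - 12*g*n + 3*n^2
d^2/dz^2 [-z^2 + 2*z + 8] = -2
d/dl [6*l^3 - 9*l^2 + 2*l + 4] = 18*l^2 - 18*l + 2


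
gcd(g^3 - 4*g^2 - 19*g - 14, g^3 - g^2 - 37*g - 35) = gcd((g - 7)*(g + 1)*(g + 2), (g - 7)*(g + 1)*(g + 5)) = g^2 - 6*g - 7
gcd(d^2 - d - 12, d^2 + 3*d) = d + 3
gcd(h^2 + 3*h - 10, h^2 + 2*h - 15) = h + 5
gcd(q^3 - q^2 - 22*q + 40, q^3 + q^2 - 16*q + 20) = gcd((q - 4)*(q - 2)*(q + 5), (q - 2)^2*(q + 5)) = q^2 + 3*q - 10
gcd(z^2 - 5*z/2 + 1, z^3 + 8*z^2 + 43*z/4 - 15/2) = z - 1/2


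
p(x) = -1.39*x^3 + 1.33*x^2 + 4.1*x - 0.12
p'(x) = -4.17*x^2 + 2.66*x + 4.1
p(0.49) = 2.04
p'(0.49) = 4.40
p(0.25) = 0.97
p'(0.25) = 4.50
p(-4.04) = 96.68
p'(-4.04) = -74.71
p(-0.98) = -1.55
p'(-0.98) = -2.51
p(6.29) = -267.62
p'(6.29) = -144.15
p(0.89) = 3.60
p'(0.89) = 3.16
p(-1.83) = 5.35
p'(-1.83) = -14.73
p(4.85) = -107.53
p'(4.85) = -81.09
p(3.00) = -13.38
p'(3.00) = -25.45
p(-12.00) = 2544.12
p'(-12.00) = -628.30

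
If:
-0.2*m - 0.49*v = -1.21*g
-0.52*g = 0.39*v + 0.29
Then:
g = -0.75*v - 0.557692307692308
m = -6.9875*v - 3.37403846153846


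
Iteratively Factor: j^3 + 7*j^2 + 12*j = (j + 4)*(j^2 + 3*j) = (j + 3)*(j + 4)*(j)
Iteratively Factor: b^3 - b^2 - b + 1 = (b + 1)*(b^2 - 2*b + 1) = (b - 1)*(b + 1)*(b - 1)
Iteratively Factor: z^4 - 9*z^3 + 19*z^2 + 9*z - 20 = (z - 5)*(z^3 - 4*z^2 - z + 4) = (z - 5)*(z + 1)*(z^2 - 5*z + 4) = (z - 5)*(z - 4)*(z + 1)*(z - 1)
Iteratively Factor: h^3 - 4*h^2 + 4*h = (h - 2)*(h^2 - 2*h) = (h - 2)^2*(h)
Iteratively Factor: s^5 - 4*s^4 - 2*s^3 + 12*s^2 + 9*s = (s - 3)*(s^4 - s^3 - 5*s^2 - 3*s) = (s - 3)*(s + 1)*(s^3 - 2*s^2 - 3*s) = s*(s - 3)*(s + 1)*(s^2 - 2*s - 3) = s*(s - 3)^2*(s + 1)*(s + 1)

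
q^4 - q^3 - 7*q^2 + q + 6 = (q - 3)*(q - 1)*(q + 1)*(q + 2)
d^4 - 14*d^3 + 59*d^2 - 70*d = d*(d - 7)*(d - 5)*(d - 2)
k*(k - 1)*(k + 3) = k^3 + 2*k^2 - 3*k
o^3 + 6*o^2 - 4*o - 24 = (o - 2)*(o + 2)*(o + 6)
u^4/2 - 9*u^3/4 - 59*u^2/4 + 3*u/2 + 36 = (u/2 + 1)*(u - 8)*(u - 3/2)*(u + 3)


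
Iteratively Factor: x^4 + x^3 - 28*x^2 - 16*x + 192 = (x - 3)*(x^3 + 4*x^2 - 16*x - 64) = (x - 4)*(x - 3)*(x^2 + 8*x + 16) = (x - 4)*(x - 3)*(x + 4)*(x + 4)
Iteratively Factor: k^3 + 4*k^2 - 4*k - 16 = (k + 2)*(k^2 + 2*k - 8) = (k + 2)*(k + 4)*(k - 2)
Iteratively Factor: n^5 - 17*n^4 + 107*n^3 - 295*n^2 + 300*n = (n - 5)*(n^4 - 12*n^3 + 47*n^2 - 60*n) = (n - 5)*(n - 3)*(n^3 - 9*n^2 + 20*n) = (n - 5)*(n - 4)*(n - 3)*(n^2 - 5*n) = n*(n - 5)*(n - 4)*(n - 3)*(n - 5)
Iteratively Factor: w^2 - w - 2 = (w - 2)*(w + 1)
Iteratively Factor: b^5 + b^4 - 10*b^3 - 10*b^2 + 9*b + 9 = (b + 1)*(b^4 - 10*b^2 + 9) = (b + 1)*(b + 3)*(b^3 - 3*b^2 - b + 3) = (b + 1)^2*(b + 3)*(b^2 - 4*b + 3) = (b - 3)*(b + 1)^2*(b + 3)*(b - 1)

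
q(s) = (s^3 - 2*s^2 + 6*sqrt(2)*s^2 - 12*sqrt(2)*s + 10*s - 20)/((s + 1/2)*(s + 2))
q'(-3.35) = 6.58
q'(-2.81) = 14.95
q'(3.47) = 1.90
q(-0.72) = 42.59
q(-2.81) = 15.29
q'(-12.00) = 1.15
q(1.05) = -4.02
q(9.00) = 11.21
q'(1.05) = 6.02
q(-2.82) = 15.14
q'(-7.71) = 1.44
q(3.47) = 3.49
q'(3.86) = 1.76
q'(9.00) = 1.18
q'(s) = (3*s^2 - 4*s + 12*sqrt(2)*s - 12*sqrt(2) + 10)/((s + 1/2)*(s + 2)) - (s^3 - 2*s^2 + 6*sqrt(2)*s^2 - 12*sqrt(2)*s + 10*s - 20)/((s + 1/2)*(s + 2)^2) - (s^3 - 2*s^2 + 6*sqrt(2)*s^2 - 12*sqrt(2)*s + 10*s - 20)/((s + 1/2)^2*(s + 2)) = 4*(s^4 + 5*s^3 - 12*s^2 + 27*sqrt(2)*s^2 + 12*sqrt(2)*s + 36*s - 12*sqrt(2) + 60)/(4*s^4 + 20*s^3 + 33*s^2 + 20*s + 4)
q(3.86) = 4.20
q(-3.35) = 10.02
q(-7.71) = -0.95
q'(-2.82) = 14.64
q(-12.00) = -6.35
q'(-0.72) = 212.70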